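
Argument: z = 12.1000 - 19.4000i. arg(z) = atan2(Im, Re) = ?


Re = 12.1, Im = -19.4
arg = atan2(-19.4, 12.1) = -58.0477 degrees

arg(z) = -58.0477 degrees


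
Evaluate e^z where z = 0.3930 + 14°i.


e^0.3930 = 1.4814
cos(14°) = 0.9703
sin(14°) = 0.2419
Real = 1.4814*0.9703 = 1.4374
Imag = 1.4814*0.2419 = 0.3584

1.4374 + 0.3584i


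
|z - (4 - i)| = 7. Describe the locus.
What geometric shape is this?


|z - z0| = r is a circle with center z0 and radius r.
Center = (4, -1), radius = 7

Circle with center (4, -1) and radius 7


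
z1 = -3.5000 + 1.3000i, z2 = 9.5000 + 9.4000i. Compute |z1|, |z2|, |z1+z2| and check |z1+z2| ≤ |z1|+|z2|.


|z1| = sqrt((-3.5)^2 + 1.3^2) = sqrt(13.94) = 3.7336
|z2| = sqrt(9.5^2 + 9.4^2) = sqrt(178.61) = 13.3645
z1+z2 = 6.0000 + 10.7000i
|z1+z2| = sqrt(150.49) = 12.2674
|z1|+|z2| = 3.7336 + 13.3645 = 17.0981

|z1+z2| = 12.2674 ≤ |z1|+|z2| = 17.0981 (verified)


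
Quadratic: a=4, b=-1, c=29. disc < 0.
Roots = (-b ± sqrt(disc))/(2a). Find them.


disc = (-1)^2 - 4*4*29 = 1 - 464 = -463
sqrt(|disc|) = sqrt(463) = 21.5174
Real part = 1/(2*4) = 0.1250
Imag part = 21.5174/(2*4) = 2.6897

0.1250 ± 2.6897i


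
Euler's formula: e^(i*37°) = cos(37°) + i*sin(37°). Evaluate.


cos(37°) = 0.7986
sin(37°) = 0.6018

e^(i*37°) = 0.7986 + 0.6018i


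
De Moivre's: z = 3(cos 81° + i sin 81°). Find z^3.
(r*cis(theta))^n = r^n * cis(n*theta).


r^3 = 3^3 = 27
n*theta = 3*81° = 243° = 243° (mod 360)
a = 27*cos(243°) = -12.2577
b = 27*sin(243°) = -24.0572

27 cis(243°) = -12.2577 - 24.0572i


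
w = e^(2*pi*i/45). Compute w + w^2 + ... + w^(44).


With w = e^(2*pi*i/45), all 45 of the 45th roots of unity w^0 = 1, w, ..., w^(44) sum to 0: 1 + w + ... + w^(44) = (1 - w^45)/(1 - w) = 0 since w^45 = 1, w ≠ 1.
Removing the root 1: w + w^2 + ... + w^(44) = 0 - 1 = -1

Sum = -1


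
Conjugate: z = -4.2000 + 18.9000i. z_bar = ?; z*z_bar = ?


z_bar = -4.2000 - 18.9000i
z*z_bar = (-4.2)^2 + 18.9^2 = 17.64 + 357.21 = 374.85

z_bar = -4.2000 - 18.9000i, z*z_bar = 374.85


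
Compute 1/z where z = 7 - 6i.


|z|^2 = 49+36 = 85
1/z = (7 + 6i)/85

1/z = 0.0824 + 0.0706i


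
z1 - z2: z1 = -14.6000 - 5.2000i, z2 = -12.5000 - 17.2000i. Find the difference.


Real: -14.6 + 12.5 = -2.1
Imag: -5.2 + 17.2 = 12

-2.1000 + 12.0000i


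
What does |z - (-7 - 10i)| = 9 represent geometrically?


|z - z0| = r is a circle with center z0 and radius r.
Center = (-7, -10), radius = 9

Circle with center (-7, -10) and radius 9


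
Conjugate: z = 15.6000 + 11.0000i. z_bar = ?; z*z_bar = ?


z_bar = 15.6000 - 11.0000i
z*z_bar = 15.6^2 + 11^2 = 243.36 + 121 = 364.36

z_bar = 15.6000 - 11.0000i, z*z_bar = 364.36


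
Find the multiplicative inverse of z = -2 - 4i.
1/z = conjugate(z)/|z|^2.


|z|^2 = 4+16 = 20
1/z = (-2 + 4i)/20

1/z = -0.1000 + 0.2000i


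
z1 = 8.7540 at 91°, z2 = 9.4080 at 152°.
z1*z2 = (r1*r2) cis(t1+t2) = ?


r = 8.7540 * 9.4080 = 82.3576
theta = 91° + 152° = 243° = 243° (mod 360)

82.3576 cis(243°)


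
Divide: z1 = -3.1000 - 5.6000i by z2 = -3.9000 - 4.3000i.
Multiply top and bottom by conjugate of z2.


Conjugate of z2 = -3.9000 + 4.3000i
Numerator: (-3.1000 - 5.6000i)(-3.9000 + 4.3000i) = 36.1700 + 8.5100i
Denominator: (-3.9)^2 + (-4.3)^2 = 33.7
Result = (36.1700 + 8.5100i)/33.7

1.0733 + 0.2525i


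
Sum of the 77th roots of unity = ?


The sum of all 77th roots of unity is 0.
Geometric series: (1 - w^77)/(1 - w) = (1-1)/(1-w) = 0 since w^77 = 1, w ≠ 1.
Alternatively: coefficient of z^76 in z^77 - 1 is 0.

0


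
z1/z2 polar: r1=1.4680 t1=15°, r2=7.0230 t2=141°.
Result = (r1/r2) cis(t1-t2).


r = 1.4680 / 7.0230 = 0.2090
theta = 15° - 141° = -126° = 234° (mod 360)

0.2090 cis(234°)


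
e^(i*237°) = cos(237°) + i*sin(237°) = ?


cos(237°) = -0.5446
sin(237°) = -0.8387

e^(i*237°) = -0.5446 - 0.8387i


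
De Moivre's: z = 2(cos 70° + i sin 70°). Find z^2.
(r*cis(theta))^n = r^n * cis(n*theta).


r^2 = 2^2 = 4
n*theta = 2*70° = 140° = 140° (mod 360)
a = 4*cos(140°) = -3.0642
b = 4*sin(140°) = 2.5712

4 cis(140°) = -3.0642 + 2.5712i


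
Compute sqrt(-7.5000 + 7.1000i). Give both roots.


|z| = sqrt(56.25+50.41) = 10.3276
sqrt((|z|+a)/2) = sqrt((10.3276+(-7.5))/2) = sqrt(1.4138) = 1.1890
sqrt((|z|-a)/2) = sqrt((10.3276-(-7.5))/2) = sqrt(8.9138) = 2.9856

±(1.1890 + 2.9856i) i.e. 1.1890 + 2.9856i and -1.1890 - 2.9856i


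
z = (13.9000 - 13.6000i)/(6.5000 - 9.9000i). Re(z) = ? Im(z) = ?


Multiply by conjugate: (13.9000 - 13.6000i)(6.5000 + 9.9000i) / (6.5^2 + (-9.9)^2)
Numerator real = 13.9*6.5 - (13.6)*(-9.9) = 224.99
Numerator imag = -13.6*6.5 - 13.9*(-9.9) = 49.21
Denominator = 140.26
Re(z) = 224.99/140.26 = 1.6041
Im(z) = 49.21/140.26 = 0.3508

Re(z) = 1.6041, Im(z) = 0.3508


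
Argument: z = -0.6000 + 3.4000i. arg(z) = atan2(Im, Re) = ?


Re = -0.6, Im = 3.4
arg = atan2(3.4, -0.6) = 100.0080 degrees

arg(z) = 100.0080 degrees


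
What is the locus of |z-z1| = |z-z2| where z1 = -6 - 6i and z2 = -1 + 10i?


Equal distances means the locus is the perpendicular bisector of z1 and z2.
Midpoint = ((-6+(-1))/2, (-6+10)/2) = (-3.5000, 2.0000)

Perpendicular bisector through (-3.5000, 2.0000)


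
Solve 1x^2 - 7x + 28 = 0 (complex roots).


disc = (-7)^2 - 4*1*28 = 49 - 112 = -63
sqrt(|disc|) = sqrt(63) = 7.9373
Real part = 7/(2*1) = 3.5000
Imag part = 7.9373/(2*1) = 3.9686

3.5000 ± 3.9686i


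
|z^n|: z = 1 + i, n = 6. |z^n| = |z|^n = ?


|z| = sqrt(1+1) = sqrt(2) = 1.4142
|z^6| = |z|^6 = (sqrt(2))^6 = 2^3 = 8

|z^6| = 8


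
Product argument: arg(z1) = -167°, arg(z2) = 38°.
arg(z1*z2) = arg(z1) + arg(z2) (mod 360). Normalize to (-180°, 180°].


arg(z1*z2) = -167° + 38° = -129°
Normalized to (-180°, 180°]: -129°

-129°


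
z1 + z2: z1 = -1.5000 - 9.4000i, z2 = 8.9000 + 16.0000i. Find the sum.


Real: -1.5 + 8.9 = 7.4
Imag: -9.4 + 16 = 6.6

7.4000 + 6.6000i


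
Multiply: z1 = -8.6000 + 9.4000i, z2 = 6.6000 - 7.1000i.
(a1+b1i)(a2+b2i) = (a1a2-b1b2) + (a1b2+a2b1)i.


Real = -8.6*6.6 - 9.4*(-7.1) = -56.76 - (-66.74) = 9.98
Imag = -8.6*(-7.1) + 6.6*9.4 = 61.06 + 62.04 = 123.1

9.9800 + 123.1000i


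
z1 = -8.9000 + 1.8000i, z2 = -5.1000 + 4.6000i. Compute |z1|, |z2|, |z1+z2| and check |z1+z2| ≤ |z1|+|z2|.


|z1| = sqrt((-8.9)^2 + 1.8^2) = sqrt(82.45) = 9.0802
|z2| = sqrt((-5.1)^2 + 4.6^2) = sqrt(47.17) = 6.8680
z1+z2 = -14.0000 + 6.4000i
|z1+z2| = sqrt(236.96) = 15.3935
|z1|+|z2| = 9.0802 + 6.8680 = 15.9482

|z1+z2| = 15.3935 ≤ |z1|+|z2| = 15.9482 (verified)


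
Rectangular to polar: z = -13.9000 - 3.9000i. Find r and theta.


r = sqrt(193.21+15.21) = sqrt(208.42) = 14.4368
theta = atan2(-3.9, -13.9) = -164.3272 degrees

r = 14.4368, theta = -164.3272 degrees


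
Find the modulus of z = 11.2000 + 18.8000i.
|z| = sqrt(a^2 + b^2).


|z| = sqrt(11.2^2 + 18.8^2) = sqrt(125.44 + 353.44) = sqrt(478.88) = 21.8833

|z| = 21.8833


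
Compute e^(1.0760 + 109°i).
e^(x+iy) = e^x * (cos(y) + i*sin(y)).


e^1.0760 = 2.9329
cos(109°) = -0.32557
sin(109°) = 0.9455
Real = 2.9329*(-0.32557) = -0.9549
Imag = 2.9329*0.9455 = 2.7731

-0.9549 + 2.7731i


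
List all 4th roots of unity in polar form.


The 4th roots of unity are cis(360k/4°) for k=0..3
Angle step = 360/4 = 90°
Primitive root: cis(90°)
Primitive root = 0 + 1.0000i

4 roots at angles: 0°, 90°, 180°, 270°


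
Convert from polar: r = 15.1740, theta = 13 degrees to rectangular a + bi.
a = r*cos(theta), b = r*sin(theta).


a = 15.1740*cos(13°) = 15.1740*0.97437 = 14.7851
b = 15.1740*sin(13°) = 15.1740*0.22495 = 3.4134

14.7851 + 3.4134i


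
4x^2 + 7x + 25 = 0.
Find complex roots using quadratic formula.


disc = 7^2 - 4*4*25 = 49 - 400 = -351
sqrt(|disc|) = sqrt(351) = 18.7350
Real part = -7/(2*4) = -0.8750
Imag part = 18.7350/(2*4) = 2.3419

-0.8750 ± 2.3419i


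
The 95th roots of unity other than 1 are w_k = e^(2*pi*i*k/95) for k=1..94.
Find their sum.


With w = e^(2*pi*i/95), all 95 of the 95th roots of unity w^0 = 1, w, ..., w^(94) sum to 0: 1 + w + ... + w^(94) = (1 - w^95)/(1 - w) = 0 since w^95 = 1, w ≠ 1.
Removing the root 1: w + w^2 + ... + w^(94) = 0 - 1 = -1

Sum = -1


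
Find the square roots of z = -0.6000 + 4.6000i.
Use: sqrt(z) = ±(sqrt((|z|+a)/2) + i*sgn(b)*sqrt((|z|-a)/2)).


|z| = sqrt(0.36+21.16) = 4.6390
sqrt((|z|+a)/2) = sqrt((4.6390+(-0.6))/2) = sqrt(2.0195) = 1.4211
sqrt((|z|-a)/2) = sqrt((4.6390-(-0.6))/2) = sqrt(2.6195) = 1.6185

±(1.4211 + 1.6185i) i.e. 1.4211 + 1.6185i and -1.4211 - 1.6185i


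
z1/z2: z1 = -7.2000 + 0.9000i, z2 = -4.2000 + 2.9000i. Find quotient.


Conjugate of z2 = -4.2000 - 2.9000i
Numerator: (-7.2000 + 0.9000i)(-4.2000 - 2.9000i) = 32.8500 + 17.1000i
Denominator: (-4.2)^2 + 2.9^2 = 26.05
Result = (32.8500 + 17.1000i)/26.05

1.2610 + 0.6564i


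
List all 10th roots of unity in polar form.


The 10th roots of unity are cis(360k/10°) for k=0..9
Angle step = 360/10 = 36°
Primitive root: cis(36°)
Primitive root = 0.8090 + 0.5878i

10 roots at angles: 0°, 36°, 72°, 108°, 144°, 180°, 216°, 252°, 288°, 324°


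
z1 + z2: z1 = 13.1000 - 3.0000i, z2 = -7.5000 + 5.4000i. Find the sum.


Real: 13.1 - 7.5 = 5.6
Imag: -3 + 5.4 = 2.4

5.6000 + 2.4000i


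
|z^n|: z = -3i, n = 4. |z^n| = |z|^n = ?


|z| = sqrt(0+9) = sqrt(9) = 3
|z^4| = |z|^4 = 3^4 = 81

|z^4| = 81


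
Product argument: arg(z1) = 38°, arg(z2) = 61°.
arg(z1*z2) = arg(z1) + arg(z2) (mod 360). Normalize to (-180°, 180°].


arg(z1*z2) = 38° + 61° = 99°
Normalized to (-180°, 180°]: 99°

99°


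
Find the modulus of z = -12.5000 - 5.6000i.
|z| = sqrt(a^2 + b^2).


|z| = sqrt((-12.5)^2 + (-5.6)^2) = sqrt(156.25 + 31.36) = sqrt(187.61) = 13.6971

|z| = 13.6971


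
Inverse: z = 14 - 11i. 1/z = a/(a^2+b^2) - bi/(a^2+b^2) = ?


|z|^2 = 196+121 = 317
1/z = (14 + 11i)/317

1/z = 0.0442 + 0.0347i


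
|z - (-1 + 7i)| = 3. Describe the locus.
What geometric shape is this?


|z - z0| = r is a circle with center z0 and radius r.
Center = (-1, 7), radius = 3

Circle with center (-1, 7) and radius 3


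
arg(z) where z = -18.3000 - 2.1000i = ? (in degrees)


Re = -18.3, Im = -2.1
arg = atan2(-2.1, -18.3) = -173.4537 degrees

arg(z) = -173.4537 degrees


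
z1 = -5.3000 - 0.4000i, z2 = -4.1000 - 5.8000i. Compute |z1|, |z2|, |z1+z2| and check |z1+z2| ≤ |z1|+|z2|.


|z1| = sqrt((-5.3)^2 + (-0.4)^2) = sqrt(28.25) = 5.3151
|z2| = sqrt((-4.1)^2 + (-5.8)^2) = sqrt(50.45) = 7.1028
z1+z2 = -9.4000 - 6.2000i
|z1+z2| = sqrt(126.8) = 11.2606
|z1|+|z2| = 5.3151 + 7.1028 = 12.4179

|z1+z2| = 11.2606 ≤ |z1|+|z2| = 12.4179 (verified)


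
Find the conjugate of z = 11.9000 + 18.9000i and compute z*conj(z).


z_bar = 11.9000 - 18.9000i
z*z_bar = 11.9^2 + 18.9^2 = 141.61 + 357.21 = 498.82

z_bar = 11.9000 - 18.9000i, z*z_bar = 498.82


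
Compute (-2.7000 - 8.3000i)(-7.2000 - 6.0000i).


Real = -2.7*(-7.2) - (-8.3)*(-6) = 19.44 - 49.8 = -30.36
Imag = -2.7*(-6) - (7.2)*(-8.3) = 16.2 + 59.76 = 75.96

-30.3600 + 75.9600i


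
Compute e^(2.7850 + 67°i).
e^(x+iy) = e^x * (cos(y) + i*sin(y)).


e^2.7850 = 16.1998
cos(67°) = 0.390731
sin(67°) = 0.920505
Real = 16.1998*0.390731 = 6.3298
Imag = 16.1998*0.920505 = 14.9120

6.3298 + 14.9120i


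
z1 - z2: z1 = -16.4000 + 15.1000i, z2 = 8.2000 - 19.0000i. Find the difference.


Real: -16.4 - 8.2 = -24.6
Imag: 15.1 + 19 = 34.1

-24.6000 + 34.1000i


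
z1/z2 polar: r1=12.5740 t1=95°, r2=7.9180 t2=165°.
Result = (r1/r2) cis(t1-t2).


r = 12.5740 / 7.9180 = 1.5880
theta = 95° - 165° = -70° = 290° (mod 360)

1.5880 cis(290°)


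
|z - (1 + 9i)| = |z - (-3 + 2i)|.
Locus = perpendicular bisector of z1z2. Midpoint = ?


Equal distances means the locus is the perpendicular bisector of z1 and z2.
Midpoint = ((1+(-3))/2, (9+2)/2) = (-1.0000, 5.5000)

Perpendicular bisector through (-1.0000, 5.5000)


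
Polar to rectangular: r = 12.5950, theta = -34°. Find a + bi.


a = 12.5950*cos(-34°) = 12.5950*0.829038 = 10.4417
b = 12.5950*sin(-34°) = 12.5950*(-0.55919) = -7.0430

10.4417 - 7.0430i


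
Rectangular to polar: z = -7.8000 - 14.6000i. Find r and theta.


r = sqrt(60.84+213.16) = sqrt(274) = 16.5529
theta = atan2(-14.6, -7.8) = -118.1132 degrees

r = 16.5529, theta = -118.1132 degrees


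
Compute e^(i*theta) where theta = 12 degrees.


cos(12°) = 0.9781
sin(12°) = 0.2079

e^(i*12°) = 0.9781 + 0.2079i


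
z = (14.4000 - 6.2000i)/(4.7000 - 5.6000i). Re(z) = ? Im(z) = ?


Multiply by conjugate: (14.4000 - 6.2000i)(4.7000 + 5.6000i) / (4.7^2 + (-5.6)^2)
Numerator real = 14.4*4.7 - (6.2)*(-5.6) = 102.4
Numerator imag = -6.2*4.7 - 14.4*(-5.6) = 51.5
Denominator = 53.45
Re(z) = 102.4/53.45 = 1.9158
Im(z) = 51.5/53.45 = 0.9635

Re(z) = 1.9158, Im(z) = 0.9635


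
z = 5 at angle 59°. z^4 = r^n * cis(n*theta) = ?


r^4 = 5^4 = 625
n*theta = 4*59° = 236° = 236° (mod 360)
a = 625*cos(236°) = -349.4956
b = 625*sin(236°) = -518.1485

625 cis(236°) = -349.4956 - 518.1485i


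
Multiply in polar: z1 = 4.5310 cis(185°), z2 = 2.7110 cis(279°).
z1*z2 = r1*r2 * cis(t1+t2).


r = 4.5310 * 2.7110 = 12.2835
theta = 185° + 279° = 464° = 104° (mod 360)

12.2835 cis(104°)


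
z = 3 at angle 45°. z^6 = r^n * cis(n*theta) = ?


r^6 = 3^6 = 729
n*theta = 6*45° = 270° = 270° (mod 360)
a = 729*cos(270°) = 0
b = 729*sin(270°) = -729.0000

729 cis(270°) = 0 - 729.0000i


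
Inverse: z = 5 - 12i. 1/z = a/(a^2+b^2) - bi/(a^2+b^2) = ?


|z|^2 = 25+144 = 169
1/z = (5 + 12i)/169

1/z = 0.0296 + 0.0710i


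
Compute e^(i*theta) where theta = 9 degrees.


cos(9°) = 0.9877
sin(9°) = 0.1564

e^(i*9°) = 0.9877 + 0.1564i


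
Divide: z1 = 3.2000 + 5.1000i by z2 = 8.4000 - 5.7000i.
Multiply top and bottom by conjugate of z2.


Conjugate of z2 = 8.4000 + 5.7000i
Numerator: (3.2000 + 5.1000i)(8.4000 + 5.7000i) = -2.1900 + 61.0800i
Denominator: 8.4^2 + (-5.7)^2 = 103.05
Result = (-2.1900 + 61.0800i)/103.05

-0.0213 + 0.5927i


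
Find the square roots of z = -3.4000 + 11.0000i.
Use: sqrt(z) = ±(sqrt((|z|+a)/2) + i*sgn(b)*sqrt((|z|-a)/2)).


|z| = sqrt(11.56+121) = 11.5135
sqrt((|z|+a)/2) = sqrt((11.5135+(-3.4))/2) = sqrt(4.0567) = 2.0141
sqrt((|z|-a)/2) = sqrt((11.5135-(-3.4))/2) = sqrt(7.4567) = 2.7307

±(2.0141 + 2.7307i) i.e. 2.0141 + 2.7307i and -2.0141 - 2.7307i


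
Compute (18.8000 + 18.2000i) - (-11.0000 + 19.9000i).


Real: 18.8 + 11 = 29.8
Imag: 18.2 - 19.9 = -1.7

29.8000 - 1.7000i


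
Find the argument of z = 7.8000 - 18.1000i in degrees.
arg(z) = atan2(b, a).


Re = 7.8, Im = -18.1
arg = atan2(-18.1, 7.8) = -66.6869 degrees

arg(z) = -66.6869 degrees


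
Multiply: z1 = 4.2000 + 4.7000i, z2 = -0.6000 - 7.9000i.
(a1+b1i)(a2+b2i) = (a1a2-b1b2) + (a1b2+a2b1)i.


Real = 4.2*(-0.6) - 4.7*(-7.9) = -2.52 - (-37.13) = 34.61
Imag = 4.2*(-7.9) - (0.6)*4.7 = -33.18 - (2.82) = -36

34.6100 - 36.0000i


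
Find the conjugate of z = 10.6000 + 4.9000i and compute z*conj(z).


z_bar = 10.6000 - 4.9000i
z*z_bar = 10.6^2 + 4.9^2 = 112.36 + 24.01 = 136.37

z_bar = 10.6000 - 4.9000i, z*z_bar = 136.37


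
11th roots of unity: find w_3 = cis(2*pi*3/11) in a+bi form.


Angle = 360*3/11 = 98.1818°
a = cos(98.1818°) = -0.1423
b = sin(98.1818°) = 0.9898

-0.1423 + 0.9898i


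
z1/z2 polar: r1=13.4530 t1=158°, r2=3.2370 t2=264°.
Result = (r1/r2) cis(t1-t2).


r = 13.4530 / 3.2370 = 4.1560
theta = 158° - 264° = -106° = 254° (mod 360)

4.1560 cis(254°)


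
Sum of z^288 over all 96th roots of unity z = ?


The roots are w_k = w^k with w = e^(2*pi*i/96), and (w^k)^288 = (w^288)^k.
So S = 1 + u + u^2 + ... + u^(95) with u = w^288.
288 = 3*96 + 0, so 288 is a multiple of 96 and u = (w^96)^3 = 1.
Every one of the 96 terms equals 1: S = 96

S = 96


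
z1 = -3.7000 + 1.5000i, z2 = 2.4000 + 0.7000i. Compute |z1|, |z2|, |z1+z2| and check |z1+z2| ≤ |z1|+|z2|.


|z1| = sqrt((-3.7)^2 + 1.5^2) = sqrt(15.94) = 3.9925
|z2| = sqrt(2.4^2 + 0.7^2) = sqrt(6.25) = 2.5000
z1+z2 = -1.3000 + 2.2000i
|z1+z2| = sqrt(6.53) = 2.5554
|z1|+|z2| = 3.9925 + 2.5000 = 6.4925

|z1+z2| = 2.5554 ≤ |z1|+|z2| = 6.4925 (verified)


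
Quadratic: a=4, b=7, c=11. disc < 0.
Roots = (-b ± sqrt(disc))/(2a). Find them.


disc = 7^2 - 4*4*11 = 49 - 176 = -127
sqrt(|disc|) = sqrt(127) = 11.2694
Real part = -7/(2*4) = -0.8750
Imag part = 11.2694/(2*4) = 1.4087

-0.8750 ± 1.4087i


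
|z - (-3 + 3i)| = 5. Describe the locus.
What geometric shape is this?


|z - z0| = r is a circle with center z0 and radius r.
Center = (-3, 3), radius = 5

Circle with center (-3, 3) and radius 5


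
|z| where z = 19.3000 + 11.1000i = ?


|z| = sqrt(19.3^2 + 11.1^2) = sqrt(372.49 + 123.21) = sqrt(495.7) = 22.2643

|z| = 22.2643


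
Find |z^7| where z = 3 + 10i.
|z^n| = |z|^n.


|z| = sqrt(9+100) = sqrt(109) = 10.4403
|z^7| = |z|^7 = (sqrt(109))^7 = 109^3 * sqrt(109) = 1295029*sqrt(109)

|z^7| = 1295029*sqrt(109) ≈ 13520499.6979


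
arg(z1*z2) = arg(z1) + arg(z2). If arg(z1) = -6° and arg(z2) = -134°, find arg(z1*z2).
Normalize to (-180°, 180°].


arg(z1*z2) = -6° - 134° = -140°
Normalized to (-180°, 180°]: -140°

-140°


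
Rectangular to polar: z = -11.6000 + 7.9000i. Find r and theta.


r = sqrt(134.56+62.41) = sqrt(196.97) = 14.0346
theta = atan2(7.9, -11.6) = 145.7438 degrees

r = 14.0346, theta = 145.7438 degrees


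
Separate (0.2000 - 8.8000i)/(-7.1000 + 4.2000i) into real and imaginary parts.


Multiply by conjugate: (0.2000 - 8.8000i)(-7.1000 - 4.2000i) / ((-7.1)^2 + 4.2^2)
Numerator real = 0.2*(-7.1) - (8.8)*4.2 = -38.38
Numerator imag = -8.8*(-7.1) - 0.2*4.2 = 61.64
Denominator = 68.05
Re(z) = -38.38/68.05 = -0.5640
Im(z) = 61.64/68.05 = 0.9058

Re(z) = -0.5640, Im(z) = 0.9058


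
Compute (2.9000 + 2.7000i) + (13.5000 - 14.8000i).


Real: 2.9 + 13.5 = 16.4
Imag: 2.7 - 14.8 = -12.1

16.4000 - 12.1000i


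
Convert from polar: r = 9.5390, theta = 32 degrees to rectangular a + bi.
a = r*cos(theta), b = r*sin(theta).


a = 9.5390*cos(32°) = 9.5390*0.84805 = 8.0895
b = 9.5390*sin(32°) = 9.5390*0.52992 = 5.0549

8.0895 + 5.0549i


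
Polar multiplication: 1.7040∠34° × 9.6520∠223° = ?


r = 1.7040 * 9.6520 = 16.4470
theta = 34° + 223° = 257° = 257° (mod 360)

16.4470 cis(257°)


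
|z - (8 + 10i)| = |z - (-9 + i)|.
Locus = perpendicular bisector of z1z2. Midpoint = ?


Equal distances means the locus is the perpendicular bisector of z1 and z2.
Midpoint = ((8+(-9))/2, (10+1)/2) = (-0.5000, 5.5000)

Perpendicular bisector through (-0.5000, 5.5000)


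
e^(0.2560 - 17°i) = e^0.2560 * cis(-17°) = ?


e^0.2560 = 1.2918
cos(-17°) = 0.9563
sin(-17°) = -0.2924
Real = 1.2918*0.9563 = 1.2353
Imag = 1.2918*(-0.2924) = -0.3777

1.2353 - 0.3777i


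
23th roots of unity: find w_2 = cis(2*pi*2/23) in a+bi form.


Angle = 360*2/23 = 31.3043°
a = cos(31.3043°) = 0.8544
b = sin(31.3043°) = 0.5196

0.8544 + 0.5196i


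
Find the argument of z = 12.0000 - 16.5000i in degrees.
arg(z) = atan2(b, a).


Re = 12, Im = -16.5
arg = atan2(-16.5, 12) = -53.9726 degrees

arg(z) = -53.9726 degrees


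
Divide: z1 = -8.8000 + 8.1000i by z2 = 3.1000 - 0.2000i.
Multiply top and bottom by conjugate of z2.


Conjugate of z2 = 3.1000 + 0.2000i
Numerator: (-8.8000 + 8.1000i)(3.1000 + 0.2000i) = -28.9000 + 23.3500i
Denominator: 3.1^2 + (-0.2)^2 = 9.65
Result = (-28.9000 + 23.3500i)/9.65

-2.9948 + 2.4197i


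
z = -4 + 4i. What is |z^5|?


|z| = sqrt(16+16) = sqrt(32) = 5.6569
|z^5| = |z|^5 = (sqrt(32))^5 = 32^2 * sqrt(32) = 1024*sqrt(32)

|z^5| = 1024*sqrt(32) ≈ 5792.6188


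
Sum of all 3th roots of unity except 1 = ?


With w = e^(2*pi*i/3), all 3 of the 3th roots of unity w^0 = 1, w, ..., w^(2) sum to 0: 1 + w + ... + w^(2) = (1 - w^3)/(1 - w) = 0 since w^3 = 1, w ≠ 1.
Removing the root 1: w + w^2 + ... + w^(2) = 0 - 1 = -1

Sum = -1


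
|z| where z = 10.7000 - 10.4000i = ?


|z| = sqrt(10.7^2 + (-10.4)^2) = sqrt(114.49 + 108.16) = sqrt(222.65) = 14.9215

|z| = 14.9215


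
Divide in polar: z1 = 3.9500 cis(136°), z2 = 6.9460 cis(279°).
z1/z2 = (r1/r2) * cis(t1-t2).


r = 3.9500 / 6.9460 = 0.5687
theta = 136° - 279° = -143° = 217° (mod 360)

0.5687 cis(217°)


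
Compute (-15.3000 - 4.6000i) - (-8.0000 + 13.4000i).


Real: -15.3 + 8 = -7.3
Imag: -4.6 - 13.4 = -18

-7.3000 - 18.0000i


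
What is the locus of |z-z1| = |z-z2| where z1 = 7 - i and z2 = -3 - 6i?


Equal distances means the locus is the perpendicular bisector of z1 and z2.
Midpoint = ((7+(-3))/2, (-1+(-6))/2) = (2.0000, -3.5000)

Perpendicular bisector through (2.0000, -3.5000)


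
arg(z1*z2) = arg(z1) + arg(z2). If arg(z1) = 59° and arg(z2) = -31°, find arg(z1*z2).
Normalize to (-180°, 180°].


arg(z1*z2) = 59° - 31° = 28°
Normalized to (-180°, 180°]: 28°

28°


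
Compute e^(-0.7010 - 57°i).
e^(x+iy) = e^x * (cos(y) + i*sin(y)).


e^-0.7010 = 0.4961
cos(-57°) = 0.5446
sin(-57°) = -0.8387
Real = 0.4961*0.5446 = 0.2702
Imag = 0.4961*(-0.8387) = -0.4161

0.2702 - 0.4161i


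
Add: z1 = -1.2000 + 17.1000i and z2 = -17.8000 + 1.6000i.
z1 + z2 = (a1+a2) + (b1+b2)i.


Real: -1.2 - 17.8 = -19
Imag: 17.1 + 1.6 = 18.7

-19.0000 + 18.7000i


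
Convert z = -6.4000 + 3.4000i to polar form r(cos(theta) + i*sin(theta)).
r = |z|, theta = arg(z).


r = sqrt(40.96+11.56) = sqrt(52.52) = 7.2471
theta = atan2(3.4, -6.4) = 152.0205 degrees

r = 7.2471, theta = 152.0205 degrees


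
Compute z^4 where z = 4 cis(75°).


r^4 = 4^4 = 256
n*theta = 4*75° = 300° = 300° (mod 360)
a = 256*cos(300°) = 128.0000
b = 256*sin(300°) = -221.7025

256 cis(300°) = 128.0000 - 221.7025i


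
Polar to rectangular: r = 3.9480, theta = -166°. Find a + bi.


a = 3.9480*cos(-166°) = 3.9480*(-0.9703) = -3.8307
b = 3.9480*sin(-166°) = 3.9480*(-0.24192) = -0.9551

-3.8307 - 0.9551i


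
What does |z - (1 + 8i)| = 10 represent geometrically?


|z - z0| = r is a circle with center z0 and radius r.
Center = (1, 8), radius = 10

Circle with center (1, 8) and radius 10


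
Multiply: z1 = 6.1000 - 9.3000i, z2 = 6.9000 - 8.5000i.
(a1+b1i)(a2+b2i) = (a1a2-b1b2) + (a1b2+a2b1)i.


Real = 6.1*6.9 - (-9.3)*(-8.5) = 42.09 - 79.05 = -36.96
Imag = 6.1*(-8.5) + 6.9*(-9.3) = -51.85 - (64.17) = -116.02

-36.9600 - 116.0200i


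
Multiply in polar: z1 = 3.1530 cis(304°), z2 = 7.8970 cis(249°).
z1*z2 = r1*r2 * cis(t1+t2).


r = 3.1530 * 7.8970 = 24.8992
theta = 304° + 249° = 553° = 193° (mod 360)

24.8992 cis(193°)


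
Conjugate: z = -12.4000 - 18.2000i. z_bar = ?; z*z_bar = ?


z_bar = -12.4000 + 18.2000i
z*z_bar = (-12.4)^2 + (-18.2)^2 = 153.76 + 331.24 = 485

z_bar = -12.4000 + 18.2000i, z*z_bar = 485


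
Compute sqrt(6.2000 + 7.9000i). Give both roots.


|z| = sqrt(38.44+62.41) = 10.0424
sqrt((|z|+a)/2) = sqrt((10.0424+6.2)/2) = sqrt(8.1212) = 2.8498
sqrt((|z|-a)/2) = sqrt((10.0424-6.2)/2) = sqrt(1.9212) = 1.3861

±(2.8498 + 1.3861i) i.e. 2.8498 + 1.3861i and -2.8498 - 1.3861i


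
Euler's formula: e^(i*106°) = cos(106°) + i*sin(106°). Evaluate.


cos(106°) = -0.2756
sin(106°) = 0.9613

e^(i*106°) = -0.2756 + 0.9613i


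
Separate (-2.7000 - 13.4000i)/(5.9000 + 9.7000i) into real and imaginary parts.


Multiply by conjugate: (-2.7000 - 13.4000i)(5.9000 - 9.7000i) / (5.9^2 + 9.7^2)
Numerator real = -2.7*5.9 - (13.4)*9.7 = -145.91
Numerator imag = -13.4*5.9 - (-2.7)*9.7 = -52.87
Denominator = 128.9
Re(z) = -145.91/128.9 = -1.1320
Im(z) = -52.87/128.9 = -0.4102

Re(z) = -1.1320, Im(z) = -0.4102


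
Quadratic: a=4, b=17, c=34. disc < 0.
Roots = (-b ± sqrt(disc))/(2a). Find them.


disc = 17^2 - 4*4*34 = 289 - 544 = -255
sqrt(|disc|) = sqrt(255) = 15.9687
Real part = -17/(2*4) = -2.1250
Imag part = 15.9687/(2*4) = 1.9961

-2.1250 ± 1.9961i


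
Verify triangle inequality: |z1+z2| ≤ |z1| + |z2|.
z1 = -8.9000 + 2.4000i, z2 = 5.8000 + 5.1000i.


|z1| = sqrt((-8.9)^2 + 2.4^2) = sqrt(84.97) = 9.2179
|z2| = sqrt(5.8^2 + 5.1^2) = sqrt(59.65) = 7.7233
z1+z2 = -3.1000 + 7.5000i
|z1+z2| = sqrt(65.86) = 8.1154
|z1|+|z2| = 9.2179 + 7.7233 = 16.9412

|z1+z2| = 8.1154 ≤ |z1|+|z2| = 16.9412 (verified)


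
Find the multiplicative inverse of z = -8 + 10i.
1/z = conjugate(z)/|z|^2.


|z|^2 = 64+100 = 164
1/z = (-8 - 10i)/164

1/z = -0.0488 - 0.0610i


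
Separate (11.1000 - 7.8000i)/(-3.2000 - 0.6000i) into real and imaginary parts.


Multiply by conjugate: (11.1000 - 7.8000i)(-3.2000 + 0.6000i) / ((-3.2)^2 + (-0.6)^2)
Numerator real = 11.1*(-3.2) - (7.8)*(-0.6) = -30.84
Numerator imag = -7.8*(-3.2) - 11.1*(-0.6) = 31.62
Denominator = 10.6
Re(z) = -30.84/10.6 = -2.9094
Im(z) = 31.62/10.6 = 2.9830

Re(z) = -2.9094, Im(z) = 2.9830


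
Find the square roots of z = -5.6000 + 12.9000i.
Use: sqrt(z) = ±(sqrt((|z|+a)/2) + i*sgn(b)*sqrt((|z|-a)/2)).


|z| = sqrt(31.36+166.41) = 14.0631
sqrt((|z|+a)/2) = sqrt((14.0631+(-5.6))/2) = sqrt(4.2315) = 2.0571
sqrt((|z|-a)/2) = sqrt((14.0631-(-5.6))/2) = sqrt(9.8315) = 3.1355

±(2.0571 + 3.1355i) i.e. 2.0571 + 3.1355i and -2.0571 - 3.1355i


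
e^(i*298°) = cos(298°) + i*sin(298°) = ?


cos(298°) = 0.4695
sin(298°) = -0.8829

e^(i*298°) = 0.4695 - 0.8829i


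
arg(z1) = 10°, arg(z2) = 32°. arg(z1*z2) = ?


arg(z1*z2) = 10° + 32° = 42°
Normalized to (-180°, 180°]: 42°

42°


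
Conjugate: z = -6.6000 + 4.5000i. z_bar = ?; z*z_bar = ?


z_bar = -6.6000 - 4.5000i
z*z_bar = (-6.6)^2 + 4.5^2 = 43.56 + 20.25 = 63.81

z_bar = -6.6000 - 4.5000i, z*z_bar = 63.81


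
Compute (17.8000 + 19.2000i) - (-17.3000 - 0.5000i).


Real: 17.8 + 17.3 = 35.1
Imag: 19.2 + 0.5 = 19.7

35.1000 + 19.7000i


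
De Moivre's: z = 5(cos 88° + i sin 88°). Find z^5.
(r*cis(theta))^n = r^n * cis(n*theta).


r^5 = 5^5 = 3125
n*theta = 5*88° = 440° = 80° (mod 360)
a = 3125*cos(80°) = 542.6506
b = 3125*sin(80°) = 3077.5242

3125 cis(80°) = 542.6506 + 3077.5242i


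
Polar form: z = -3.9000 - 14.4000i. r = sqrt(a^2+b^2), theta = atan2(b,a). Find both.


r = sqrt(15.21+207.36) = sqrt(222.57) = 14.9188
theta = atan2(-14.4, -3.9) = -105.1541 degrees

r = 14.9188, theta = -105.1541 degrees


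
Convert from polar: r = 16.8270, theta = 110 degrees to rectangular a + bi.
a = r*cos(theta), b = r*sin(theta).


a = 16.8270*cos(110°) = 16.8270*(-0.34202) = -5.7552
b = 16.8270*sin(110°) = 16.8270*0.93969 = 15.8122

-5.7552 + 15.8122i


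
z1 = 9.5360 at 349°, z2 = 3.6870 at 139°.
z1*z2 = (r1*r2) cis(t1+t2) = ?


r = 9.5360 * 3.6870 = 35.1592
theta = 349° + 139° = 488° = 128° (mod 360)

35.1592 cis(128°)


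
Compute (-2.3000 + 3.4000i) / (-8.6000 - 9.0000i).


Conjugate of z2 = -8.6000 + 9.0000i
Numerator: (-2.3000 + 3.4000i)(-8.6000 + 9.0000i) = -10.8200 - 49.9400i
Denominator: (-8.6)^2 + (-9)^2 = 154.96
Result = (-10.8200 - 49.9400i)/154.96

-0.0698 - 0.3223i


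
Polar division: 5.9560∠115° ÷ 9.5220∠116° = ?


r = 5.9560 / 9.5220 = 0.6255
theta = 115° - 116° = -1° = 359° (mod 360)

0.6255 cis(359°)


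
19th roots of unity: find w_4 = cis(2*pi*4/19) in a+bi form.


Angle = 360*4/19 = 75.7895°
a = cos(75.7895°) = 0.2455
b = sin(75.7895°) = 0.9694

0.2455 + 0.9694i


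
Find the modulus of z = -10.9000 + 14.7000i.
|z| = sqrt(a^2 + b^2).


|z| = sqrt((-10.9)^2 + 14.7^2) = sqrt(118.81 + 216.09) = sqrt(334.9) = 18.3003

|z| = 18.3003


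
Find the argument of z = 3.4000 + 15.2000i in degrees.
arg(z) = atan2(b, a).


Re = 3.4, Im = 15.2
arg = atan2(15.2, 3.4) = 77.3914 degrees

arg(z) = 77.3914 degrees


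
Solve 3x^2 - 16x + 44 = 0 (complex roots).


disc = (-16)^2 - 4*3*44 = 256 - 528 = -272
sqrt(|disc|) = sqrt(272) = 16.4924
Real part = 16/(2*3) = 2.6667
Imag part = 16.4924/(2*3) = 2.7487

2.6667 ± 2.7487i


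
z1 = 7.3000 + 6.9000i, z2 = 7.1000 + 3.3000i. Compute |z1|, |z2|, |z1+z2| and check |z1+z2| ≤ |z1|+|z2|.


|z1| = sqrt(7.3^2 + 6.9^2) = sqrt(100.9) = 10.0449
|z2| = sqrt(7.1^2 + 3.3^2) = sqrt(61.3) = 7.8294
z1+z2 = 14.4000 + 10.2000i
|z1+z2| = sqrt(311.4) = 17.6465
|z1|+|z2| = 10.0449 + 7.8294 = 17.8743

|z1+z2| = 17.6465 ≤ |z1|+|z2| = 17.8743 (verified)


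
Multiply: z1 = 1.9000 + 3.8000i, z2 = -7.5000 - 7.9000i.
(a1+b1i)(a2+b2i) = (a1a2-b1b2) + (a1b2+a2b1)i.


Real = 1.9*(-7.5) - 3.8*(-7.9) = -14.25 - (-30.02) = 15.77
Imag = 1.9*(-7.9) - (7.5)*3.8 = -15.01 - (28.5) = -43.51

15.7700 - 43.5100i


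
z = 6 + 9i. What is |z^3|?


|z| = sqrt(36+81) = sqrt(117) = 10.8167
|z^3| = |z|^3 = (sqrt(117))^3 = 117*sqrt(117)

|z^3| = 117*sqrt(117) ≈ 1265.5485


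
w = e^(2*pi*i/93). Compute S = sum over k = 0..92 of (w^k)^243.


The roots are w_k = w^k with w = e^(2*pi*i/93), and (w^k)^243 = (w^243)^k.
So S = 1 + u + u^2 + ... + u^(92) with u = w^243.
243 = 2*93 + 57, so 243 is not a multiple of 93: u = (w^93)^2 * w^57 = w^57 ≠ 1 (w is a primitive 93th root), while u^93 = (w^93)^243 = 1.
Geometric series: S = (1 - u^93)/(1 - u) = (1 - 1)/(1 - u) = 0

S = 0


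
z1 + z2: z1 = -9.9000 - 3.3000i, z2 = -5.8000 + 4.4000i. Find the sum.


Real: -9.9 - 5.8 = -15.7
Imag: -3.3 + 4.4 = 1.1

-15.7000 + 1.1000i


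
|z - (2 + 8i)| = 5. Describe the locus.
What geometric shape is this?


|z - z0| = r is a circle with center z0 and radius r.
Center = (2, 8), radius = 5

Circle with center (2, 8) and radius 5


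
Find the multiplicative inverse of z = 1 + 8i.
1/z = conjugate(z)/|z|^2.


|z|^2 = 1+64 = 65
1/z = (1 - 8i)/65

1/z = 0.0154 - 0.1231i


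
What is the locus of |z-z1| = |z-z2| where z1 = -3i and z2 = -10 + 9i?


Equal distances means the locus is the perpendicular bisector of z1 and z2.
Midpoint = ((0+(-10))/2, (-3+9)/2) = (-5.0000, 3.0000)

Perpendicular bisector through (-5.0000, 3.0000)


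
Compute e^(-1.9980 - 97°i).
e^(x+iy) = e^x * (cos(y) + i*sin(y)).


e^-1.9980 = 0.1356
cos(-97°) = -0.1219
sin(-97°) = -0.9925
Real = 0.1356*(-0.1219) = -0.0165
Imag = 0.1356*(-0.9925) = -0.1346

-0.0165 - 0.1346i


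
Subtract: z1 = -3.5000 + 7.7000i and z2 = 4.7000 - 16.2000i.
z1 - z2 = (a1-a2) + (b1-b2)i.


Real: -3.5 - 4.7 = -8.2
Imag: 7.7 + 16.2 = 23.9

-8.2000 + 23.9000i


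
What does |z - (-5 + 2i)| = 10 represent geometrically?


|z - z0| = r is a circle with center z0 and radius r.
Center = (-5, 2), radius = 10

Circle with center (-5, 2) and radius 10


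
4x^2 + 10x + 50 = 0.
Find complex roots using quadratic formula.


disc = 10^2 - 4*4*50 = 100 - 800 = -700
sqrt(|disc|) = sqrt(700) = 26.4575
Real part = -10/(2*4) = -1.2500
Imag part = 26.4575/(2*4) = 3.3072

-1.2500 ± 3.3072i


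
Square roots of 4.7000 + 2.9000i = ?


|z| = sqrt(22.09+8.41) = 5.5227
sqrt((|z|+a)/2) = sqrt((5.5227+4.7)/2) = sqrt(5.1113) = 2.2608
sqrt((|z|-a)/2) = sqrt((5.5227-4.7)/2) = sqrt(0.4113) = 0.6414

±(2.2608 + 0.6414i) i.e. 2.2608 + 0.6414i and -2.2608 - 0.6414i


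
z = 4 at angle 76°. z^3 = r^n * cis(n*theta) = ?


r^3 = 4^3 = 64
n*theta = 3*76° = 228° = 228° (mod 360)
a = 64*cos(228°) = -42.8244
b = 64*sin(228°) = -47.5613

64 cis(228°) = -42.8244 - 47.5613i


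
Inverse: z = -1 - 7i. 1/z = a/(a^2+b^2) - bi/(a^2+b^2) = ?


|z|^2 = 1+49 = 50
1/z = (-1 + 7i)/50

1/z = -0.0200 + 0.1400i


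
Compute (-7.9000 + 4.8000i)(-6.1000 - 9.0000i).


Real = -7.9*(-6.1) - 4.8*(-9) = 48.19 - (-43.2) = 91.39
Imag = -7.9*(-9) - (6.1)*4.8 = 71.1 - (29.28) = 41.82

91.3900 + 41.8200i


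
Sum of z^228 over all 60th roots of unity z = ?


The roots are w_k = w^k with w = e^(2*pi*i/60), and (w^k)^228 = (w^228)^k.
So S = 1 + u + u^2 + ... + u^(59) with u = w^228.
228 = 3*60 + 48, so 228 is not a multiple of 60: u = (w^60)^3 * w^48 = w^48 ≠ 1 (w is a primitive 60th root), while u^60 = (w^60)^228 = 1.
Geometric series: S = (1 - u^60)/(1 - u) = (1 - 1)/(1 - u) = 0

S = 0


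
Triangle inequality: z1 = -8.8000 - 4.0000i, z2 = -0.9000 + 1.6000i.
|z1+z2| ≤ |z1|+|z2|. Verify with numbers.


|z1| = sqrt((-8.8)^2 + (-4)^2) = sqrt(93.44) = 9.6664
|z2| = sqrt((-0.9)^2 + 1.6^2) = sqrt(3.37) = 1.8358
z1+z2 = -9.7000 - 2.4000i
|z1+z2| = sqrt(99.85) = 9.9925
|z1|+|z2| = 9.6664 + 1.8358 = 11.5022

|z1+z2| = 9.9925 ≤ |z1|+|z2| = 11.5022 (verified)


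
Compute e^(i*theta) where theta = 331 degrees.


cos(331°) = 0.8746
sin(331°) = -0.4848

e^(i*331°) = 0.8746 - 0.4848i


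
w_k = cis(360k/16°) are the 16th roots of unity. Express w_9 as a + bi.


Angle = 360*9/16 = 202.5°
a = cos(202.5°) = -0.9239
b = sin(202.5°) = -0.3827

-0.9239 - 0.3827i


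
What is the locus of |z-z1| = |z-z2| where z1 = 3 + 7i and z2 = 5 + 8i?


Equal distances means the locus is the perpendicular bisector of z1 and z2.
Midpoint = ((3+5)/2, (7+8)/2) = (4.0000, 7.5000)

Perpendicular bisector through (4.0000, 7.5000)


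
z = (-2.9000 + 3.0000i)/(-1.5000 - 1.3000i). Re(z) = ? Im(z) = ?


Multiply by conjugate: (-2.9000 + 3.0000i)(-1.5000 + 1.3000i) / ((-1.5)^2 + (-1.3)^2)
Numerator real = -2.9*(-1.5) + 3*(-1.3) = 0.45
Numerator imag = 3*(-1.5) - (-2.9)*(-1.3) = -8.27
Denominator = 3.94
Re(z) = 0.45/3.94 = 0.1142
Im(z) = -8.27/3.94 = -2.0990

Re(z) = 0.1142, Im(z) = -2.0990


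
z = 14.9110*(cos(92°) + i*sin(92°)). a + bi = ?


a = 14.9110*cos(92°) = 14.9110*(-0.0349) = -0.5204
b = 14.9110*sin(92°) = 14.9110*0.99939 = 14.9019

-0.5204 + 14.9019i


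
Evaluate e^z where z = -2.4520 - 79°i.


e^-2.4520 = 0.0861
cos(-79°) = 0.1908
sin(-79°) = -0.9816
Real = 0.0861*0.1908 = 0.0164
Imag = 0.0861*(-0.9816) = -0.0845

0.0164 - 0.0845i


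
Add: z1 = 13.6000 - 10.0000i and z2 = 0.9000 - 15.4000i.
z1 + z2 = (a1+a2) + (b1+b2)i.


Real: 13.6 + 0.9 = 14.5
Imag: -10 - 15.4 = -25.4

14.5000 - 25.4000i


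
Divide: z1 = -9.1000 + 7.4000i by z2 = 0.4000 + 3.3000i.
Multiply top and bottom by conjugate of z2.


Conjugate of z2 = 0.4000 - 3.3000i
Numerator: (-9.1000 + 7.4000i)(0.4000 - 3.3000i) = 20.7800 + 32.9900i
Denominator: 0.4^2 + 3.3^2 = 11.05
Result = (20.7800 + 32.9900i)/11.05

1.8805 + 2.9855i


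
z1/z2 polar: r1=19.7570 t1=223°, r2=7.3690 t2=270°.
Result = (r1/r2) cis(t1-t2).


r = 19.7570 / 7.3690 = 2.6811
theta = 223° - 270° = -47° = 313° (mod 360)

2.6811 cis(313°)


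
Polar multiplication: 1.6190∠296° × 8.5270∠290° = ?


r = 1.6190 * 8.5270 = 13.8052
theta = 296° + 290° = 586° = 226° (mod 360)

13.8052 cis(226°)


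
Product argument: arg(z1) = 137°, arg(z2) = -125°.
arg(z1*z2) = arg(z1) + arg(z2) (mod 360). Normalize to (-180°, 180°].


arg(z1*z2) = 137° - 125° = 12°
Normalized to (-180°, 180°]: 12°

12°


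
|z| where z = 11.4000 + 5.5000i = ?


|z| = sqrt(11.4^2 + 5.5^2) = sqrt(129.96 + 30.25) = sqrt(160.21) = 12.6574

|z| = 12.6574


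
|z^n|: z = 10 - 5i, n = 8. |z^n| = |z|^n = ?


|z| = sqrt(100+25) = sqrt(125) = 11.1803
|z^8| = |z|^8 = (sqrt(125))^8 = 125^4 = 244140625

|z^8| = 244140625


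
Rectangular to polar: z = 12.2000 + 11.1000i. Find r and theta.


r = sqrt(148.84+123.21) = sqrt(272.05) = 16.4939
theta = atan2(11.1, 12.2) = 42.2971 degrees

r = 16.4939, theta = 42.2971 degrees


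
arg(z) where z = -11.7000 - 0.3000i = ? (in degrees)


Re = -11.7, Im = -0.3
arg = atan2(-0.3, -11.7) = -178.5312 degrees

arg(z) = -178.5312 degrees


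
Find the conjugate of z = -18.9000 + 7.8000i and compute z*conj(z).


z_bar = -18.9000 - 7.8000i
z*z_bar = (-18.9)^2 + 7.8^2 = 357.21 + 60.84 = 418.05

z_bar = -18.9000 - 7.8000i, z*z_bar = 418.05


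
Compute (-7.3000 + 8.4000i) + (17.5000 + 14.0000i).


Real: -7.3 + 17.5 = 10.2
Imag: 8.4 + 14 = 22.4

10.2000 + 22.4000i


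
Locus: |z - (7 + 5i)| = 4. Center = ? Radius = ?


|z - z0| = r is a circle with center z0 and radius r.
Center = (7, 5), radius = 4

Circle with center (7, 5) and radius 4


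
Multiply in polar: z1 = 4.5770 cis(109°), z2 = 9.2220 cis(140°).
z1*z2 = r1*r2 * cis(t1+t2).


r = 4.5770 * 9.2220 = 42.2091
theta = 109° + 140° = 249° = 249° (mod 360)

42.2091 cis(249°)


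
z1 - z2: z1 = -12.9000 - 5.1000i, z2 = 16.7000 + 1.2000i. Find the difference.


Real: -12.9 - 16.7 = -29.6
Imag: -5.1 - 1.2 = -6.3

-29.6000 - 6.3000i


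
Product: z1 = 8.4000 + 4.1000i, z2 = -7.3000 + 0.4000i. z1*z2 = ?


Real = 8.4*(-7.3) - 4.1*0.4 = -61.32 - 1.64 = -62.96
Imag = 8.4*0.4 - (7.3)*4.1 = 3.36 - (29.93) = -26.57

-62.9600 - 26.5700i


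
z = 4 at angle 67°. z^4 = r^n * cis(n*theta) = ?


r^4 = 4^4 = 256
n*theta = 4*67° = 268° = 268° (mod 360)
a = 256*cos(268°) = -8.9343
b = 256*sin(268°) = -255.8441

256 cis(268°) = -8.9343 - 255.8441i


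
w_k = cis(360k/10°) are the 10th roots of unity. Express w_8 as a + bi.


Angle = 360*8/10 = 288°
a = cos(288°) = 0.3090
b = sin(288°) = -0.9511

0.3090 - 0.9511i


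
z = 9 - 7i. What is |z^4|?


|z| = sqrt(81+49) = sqrt(130) = 11.4018
|z^4| = |z|^4 = (sqrt(130))^4 = 130^2 = 16900

|z^4| = 16900


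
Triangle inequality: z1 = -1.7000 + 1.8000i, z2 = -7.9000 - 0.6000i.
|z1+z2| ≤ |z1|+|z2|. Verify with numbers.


|z1| = sqrt((-1.7)^2 + 1.8^2) = sqrt(6.13) = 2.4759
|z2| = sqrt((-7.9)^2 + (-0.6)^2) = sqrt(62.77) = 7.9228
z1+z2 = -9.6000 + 1.2000i
|z1+z2| = sqrt(93.6) = 9.6747
|z1|+|z2| = 2.4759 + 7.9228 = 10.3987

|z1+z2| = 9.6747 ≤ |z1|+|z2| = 10.3987 (verified)


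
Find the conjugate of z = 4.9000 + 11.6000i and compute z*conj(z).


z_bar = 4.9000 - 11.6000i
z*z_bar = 4.9^2 + 11.6^2 = 24.01 + 134.56 = 158.57

z_bar = 4.9000 - 11.6000i, z*z_bar = 158.57


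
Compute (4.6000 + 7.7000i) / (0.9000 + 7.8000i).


Conjugate of z2 = 0.9000 - 7.8000i
Numerator: (4.6000 + 7.7000i)(0.9000 - 7.8000i) = 64.2000 - 28.9500i
Denominator: 0.9^2 + 7.8^2 = 61.65
Result = (64.2000 - 28.9500i)/61.65

1.0414 - 0.4696i


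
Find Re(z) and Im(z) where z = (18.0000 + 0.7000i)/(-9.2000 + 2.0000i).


Multiply by conjugate: (18.0000 + 0.7000i)(-9.2000 - 2.0000i) / ((-9.2)^2 + 2^2)
Numerator real = 18*(-9.2) + 0.7*2 = -164.2
Numerator imag = 0.7*(-9.2) - 18*2 = -42.44
Denominator = 88.64
Re(z) = -164.2/88.64 = -1.8524
Im(z) = -42.44/88.64 = -0.4788

Re(z) = -1.8524, Im(z) = -0.4788


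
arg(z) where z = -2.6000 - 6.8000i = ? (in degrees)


Re = -2.6, Im = -6.8
arg = atan2(-6.8, -2.6) = -110.9245 degrees

arg(z) = -110.9245 degrees


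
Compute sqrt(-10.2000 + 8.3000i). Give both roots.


|z| = sqrt(104.04+68.89) = 13.1503
sqrt((|z|+a)/2) = sqrt((13.1503+(-10.2))/2) = sqrt(1.4751) = 1.2146
sqrt((|z|-a)/2) = sqrt((13.1503-(-10.2))/2) = sqrt(11.6751) = 3.4169

±(1.2146 + 3.4169i) i.e. 1.2146 + 3.4169i and -1.2146 - 3.4169i


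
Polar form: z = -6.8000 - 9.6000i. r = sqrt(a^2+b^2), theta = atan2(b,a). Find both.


r = sqrt(46.24+92.16) = sqrt(138.4) = 11.7644
theta = atan2(-9.6, -6.8) = -125.3112 degrees

r = 11.7644, theta = -125.3112 degrees


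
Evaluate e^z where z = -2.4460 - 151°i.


e^-2.4460 = 0.08664
cos(-151°) = -0.8746
sin(-151°) = -0.4848
Real = 0.08664*(-0.8746) = -0.0758
Imag = 0.08664*(-0.4848) = -0.0420

-0.0758 - 0.0420i


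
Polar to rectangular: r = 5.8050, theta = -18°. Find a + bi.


a = 5.8050*cos(-18°) = 5.8050*0.95106 = 5.5209
b = 5.8050*sin(-18°) = 5.8050*(-0.309017) = -1.7938

5.5209 - 1.7938i


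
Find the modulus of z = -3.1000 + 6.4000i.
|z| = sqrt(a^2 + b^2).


|z| = sqrt((-3.1)^2 + 6.4^2) = sqrt(9.61 + 40.96) = sqrt(50.57) = 7.1113

|z| = 7.1113


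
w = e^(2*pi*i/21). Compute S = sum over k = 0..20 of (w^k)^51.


The roots are w_k = w^k with w = e^(2*pi*i/21), and (w^k)^51 = (w^51)^k.
So S = 1 + u + u^2 + ... + u^(20) with u = w^51.
51 = 2*21 + 9, so 51 is not a multiple of 21: u = (w^21)^2 * w^9 = w^9 ≠ 1 (w is a primitive 21th root), while u^21 = (w^21)^51 = 1.
Geometric series: S = (1 - u^21)/(1 - u) = (1 - 1)/(1 - u) = 0

S = 0
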